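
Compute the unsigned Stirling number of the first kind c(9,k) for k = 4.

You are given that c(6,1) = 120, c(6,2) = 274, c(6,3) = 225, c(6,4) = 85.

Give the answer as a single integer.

r7: T_7,2=6×274+120=1764; T_7,3=6×225+274=1624; T_7,4=6×85+225=735
r8: T_8,3=7×1624+1764=13132; T_8,4=7×735+1624=6769
r9: T_9,4=8×6769+13132=67284
Read c(9,4) = 67284.

67284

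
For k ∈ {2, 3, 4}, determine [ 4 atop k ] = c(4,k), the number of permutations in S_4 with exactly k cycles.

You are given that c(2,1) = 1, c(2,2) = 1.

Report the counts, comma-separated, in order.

11, 6, 1

i=3: T(3,1)=0+2·1=2 | T(3,2)=1+2·1=3 | T(3,3)=1+2·0=1
i=4: T(4,2)=2+3·3=11 | T(4,3)=3+3·1=6 | T(4,4)=1+3·0=1
Read c(4,2) = 11, c(4,3) = 6, c(4,4) = 1.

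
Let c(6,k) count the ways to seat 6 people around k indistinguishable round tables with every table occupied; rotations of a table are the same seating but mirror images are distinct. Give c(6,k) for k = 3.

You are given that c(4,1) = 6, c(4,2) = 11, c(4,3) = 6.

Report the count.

@5  (5,2):11·4+6→50, (5,3):6·4+11→35
@6  (6,3):35·5+50→225
Read c(6,3) = 225.

225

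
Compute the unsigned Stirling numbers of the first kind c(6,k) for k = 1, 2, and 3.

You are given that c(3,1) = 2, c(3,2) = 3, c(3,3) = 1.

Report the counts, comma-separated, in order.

i=4: T(4,1)=0+3·2=6 | T(4,2)=2+3·3=11 | T(4,3)=3+3·1=6
i=5: T(5,1)=0+4·6=24 | T(5,2)=6+4·11=50 | T(5,3)=11+4·6=35
i=6: T(6,1)=0+5·24=120 | T(6,2)=24+5·50=274 | T(6,3)=50+5·35=225
Read c(6,1) = 120, c(6,2) = 274, c(6,3) = 225.

120, 274, 225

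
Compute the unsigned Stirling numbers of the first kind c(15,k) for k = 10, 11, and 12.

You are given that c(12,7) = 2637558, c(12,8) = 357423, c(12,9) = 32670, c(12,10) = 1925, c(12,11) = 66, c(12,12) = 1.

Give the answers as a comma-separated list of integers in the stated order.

37312275, 2749747, 143325

r13: T_13,8=12×357423+2637558=6926634; T_13,9=12×32670+357423=749463; T_13,10=12×1925+32670=55770; T_13,11=12×66+1925=2717; T_13,12=12×1+66=78
r14: T_14,9=13×749463+6926634=16669653; T_14,10=13×55770+749463=1474473; T_14,11=13×2717+55770=91091; T_14,12=13×78+2717=3731
r15: T_15,10=14×1474473+16669653=37312275; T_15,11=14×91091+1474473=2749747; T_15,12=14×3731+91091=143325
Read c(15,10) = 37312275, c(15,11) = 2749747, c(15,12) = 143325.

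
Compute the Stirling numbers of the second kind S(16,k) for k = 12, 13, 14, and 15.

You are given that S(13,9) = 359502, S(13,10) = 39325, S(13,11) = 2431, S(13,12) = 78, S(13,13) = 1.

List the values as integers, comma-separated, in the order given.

r14: T_14,10=10×39325+359502=752752; T_14,11=11×2431+39325=66066; T_14,12=12×78+2431=3367; T_14,13=13×1+78=91; T_14,14=14×0+1=1
r15: T_15,11=11×66066+752752=1479478; T_15,12=12×3367+66066=106470; T_15,13=13×91+3367=4550; T_15,14=14×1+91=105; T_15,15=15×0+1=1
r16: T_16,12=12×106470+1479478=2757118; T_16,13=13×4550+106470=165620; T_16,14=14×105+4550=6020; T_16,15=15×1+105=120
Read S(16,12) = 2757118, S(16,13) = 165620, S(16,14) = 6020, S(16,15) = 120.

2757118, 165620, 6020, 120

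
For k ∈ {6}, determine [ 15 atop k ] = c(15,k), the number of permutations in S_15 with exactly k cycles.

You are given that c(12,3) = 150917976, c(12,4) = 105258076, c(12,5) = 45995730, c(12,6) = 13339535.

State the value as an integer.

r13: T_13,4=12×105258076+150917976=1414014888; T_13,5=12×45995730+105258076=657206836; T_13,6=12×13339535+45995730=206070150
r14: T_14,5=13×657206836+1414014888=9957703756; T_14,6=13×206070150+657206836=3336118786
r15: T_15,6=14×3336118786+9957703756=56663366760
Read c(15,6) = 56663366760.

56663366760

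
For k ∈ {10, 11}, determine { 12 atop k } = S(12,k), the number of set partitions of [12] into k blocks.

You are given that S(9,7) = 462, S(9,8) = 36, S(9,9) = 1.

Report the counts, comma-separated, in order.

r10: T_10,8=8×36+462=750; T_10,9=9×1+36=45; T_10,10=10×0+1=1
r11: T_11,9=9×45+750=1155; T_11,10=10×1+45=55; T_11,11=11×0+1=1
r12: T_12,10=10×55+1155=1705; T_12,11=11×1+55=66
Read S(12,10) = 1705, S(12,11) = 66.

1705, 66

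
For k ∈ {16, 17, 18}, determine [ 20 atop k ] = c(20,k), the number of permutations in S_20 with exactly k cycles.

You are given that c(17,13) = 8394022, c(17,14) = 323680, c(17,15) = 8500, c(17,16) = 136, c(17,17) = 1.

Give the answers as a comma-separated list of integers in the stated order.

i=18: T(18,14)=8394022+17·323680=13896582 | T(18,15)=323680+17·8500=468180 | T(18,16)=8500+17·136=10812 | T(18,17)=136+17·1=153 | T(18,18)=1+17·0=1
i=19: T(19,15)=13896582+18·468180=22323822 | T(19,16)=468180+18·10812=662796 | T(19,17)=10812+18·153=13566 | T(19,18)=153+18·1=171
i=20: T(20,16)=22323822+19·662796=34916946 | T(20,17)=662796+19·13566=920550 | T(20,18)=13566+19·171=16815
Read c(20,16) = 34916946, c(20,17) = 920550, c(20,18) = 16815.

34916946, 920550, 16815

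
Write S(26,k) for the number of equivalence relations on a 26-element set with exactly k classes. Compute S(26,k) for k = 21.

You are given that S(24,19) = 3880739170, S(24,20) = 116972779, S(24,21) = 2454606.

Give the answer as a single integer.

9759104355

[25] T[25,20]:20*116972779+3880739170=6220194750 · T[25,21]:21*2454606+116972779=168519505
[26] T[26,21]:21*168519505+6220194750=9759104355
Read S(26,21) = 9759104355.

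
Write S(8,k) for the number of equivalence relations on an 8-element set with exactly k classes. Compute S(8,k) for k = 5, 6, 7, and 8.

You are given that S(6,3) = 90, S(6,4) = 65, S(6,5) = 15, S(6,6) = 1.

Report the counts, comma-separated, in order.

[7] T[7,4]:4*65+90=350 · T[7,5]:5*15+65=140 · T[7,6]:6*1+15=21 · T[7,7]:7*0+1=1
[8] T[8,5]:5*140+350=1050 · T[8,6]:6*21+140=266 · T[8,7]:7*1+21=28 · T[8,8]:8*0+1=1
Read S(8,5) = 1050, S(8,6) = 266, S(8,7) = 28, S(8,8) = 1.

1050, 266, 28, 1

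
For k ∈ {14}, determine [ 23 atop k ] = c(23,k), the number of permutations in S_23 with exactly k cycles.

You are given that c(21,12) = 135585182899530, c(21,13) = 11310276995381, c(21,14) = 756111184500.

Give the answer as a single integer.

@22  (22,13):11310276995381·21+135585182899530→373100999802531, (22,14):756111184500·21+11310276995381→27188611869881
@23  (23,14):27188611869881·22+373100999802531→971250460939913
Read c(23,14) = 971250460939913.

971250460939913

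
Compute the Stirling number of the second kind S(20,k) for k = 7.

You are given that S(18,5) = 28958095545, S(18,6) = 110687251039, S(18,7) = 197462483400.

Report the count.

row 19: T[19][6]=6·110687251039+28958095545=693081601779  T[19][7]=7·197462483400+110687251039=1492924634839
row 20: T[20][7]=7·1492924634839+693081601779=11143554045652
Read S(20,7) = 11143554045652.

11143554045652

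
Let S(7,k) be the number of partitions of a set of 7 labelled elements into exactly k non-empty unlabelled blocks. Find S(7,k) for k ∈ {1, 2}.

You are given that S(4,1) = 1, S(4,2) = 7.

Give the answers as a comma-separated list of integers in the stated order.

1, 63

r5: T_5,1=1×1+0=1; T_5,2=2×7+1=15
r6: T_6,1=1×1+0=1; T_6,2=2×15+1=31
r7: T_7,1=1×1+0=1; T_7,2=2×31+1=63
Read S(7,1) = 1, S(7,2) = 63.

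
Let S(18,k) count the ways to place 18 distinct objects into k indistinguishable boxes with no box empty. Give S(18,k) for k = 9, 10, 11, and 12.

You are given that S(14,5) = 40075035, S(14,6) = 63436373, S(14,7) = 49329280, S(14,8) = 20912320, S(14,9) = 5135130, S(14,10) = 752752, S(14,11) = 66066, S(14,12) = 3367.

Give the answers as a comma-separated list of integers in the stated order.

106175395755, 37112163803, 8391004908, 1256328866

@15  (15,6):63436373·6+40075035→420693273, (15,7):49329280·7+63436373→408741333, (15,8):20912320·8+49329280→216627840, (15,9):5135130·9+20912320→67128490, (15,10):752752·10+5135130→12662650, (15,11):66066·11+752752→1479478, (15,12):3367·12+66066→106470
@16  (16,7):408741333·7+420693273→3281882604, (16,8):216627840·8+408741333→2141764053, (16,9):67128490·9+216627840→820784250, (16,10):12662650·10+67128490→193754990, (16,11):1479478·11+12662650→28936908, (16,12):106470·12+1479478→2757118
@17  (17,8):2141764053·8+3281882604→20415995028, (17,9):820784250·9+2141764053→9528822303, (17,10):193754990·10+820784250→2758334150, (17,11):28936908·11+193754990→512060978, (17,12):2757118·12+28936908→62022324
@18  (18,9):9528822303·9+20415995028→106175395755, (18,10):2758334150·10+9528822303→37112163803, (18,11):512060978·11+2758334150→8391004908, (18,12):62022324·12+512060978→1256328866
Read S(18,9) = 106175395755, S(18,10) = 37112163803, S(18,11) = 8391004908, S(18,12) = 1256328866.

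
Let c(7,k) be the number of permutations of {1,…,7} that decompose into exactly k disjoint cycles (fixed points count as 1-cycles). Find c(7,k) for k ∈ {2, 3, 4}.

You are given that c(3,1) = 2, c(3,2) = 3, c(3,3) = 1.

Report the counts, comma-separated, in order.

1764, 1624, 735

[4] T[4,1]:3*2+0=6 · T[4,2]:3*3+2=11 · T[4,3]:3*1+3=6 · T[4,4]:3*0+1=1
[5] T[5,1]:4*6+0=24 · T[5,2]:4*11+6=50 · T[5,3]:4*6+11=35 · T[5,4]:4*1+6=10
[6] T[6,1]:5*24+0=120 · T[6,2]:5*50+24=274 · T[6,3]:5*35+50=225 · T[6,4]:5*10+35=85
[7] T[7,2]:6*274+120=1764 · T[7,3]:6*225+274=1624 · T[7,4]:6*85+225=735
Read c(7,2) = 1764, c(7,3) = 1624, c(7,4) = 735.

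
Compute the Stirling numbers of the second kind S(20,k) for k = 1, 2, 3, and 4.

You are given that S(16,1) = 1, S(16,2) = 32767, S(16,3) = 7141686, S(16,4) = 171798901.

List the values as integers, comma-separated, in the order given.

1, 524287, 580606446, 45232115901

r17: T_17,1=1×1+0=1; T_17,2=2×32767+1=65535; T_17,3=3×7141686+32767=21457825; T_17,4=4×171798901+7141686=694337290
r18: T_18,1=1×1+0=1; T_18,2=2×65535+1=131071; T_18,3=3×21457825+65535=64439010; T_18,4=4×694337290+21457825=2798806985
r19: T_19,1=1×1+0=1; T_19,2=2×131071+1=262143; T_19,3=3×64439010+131071=193448101; T_19,4=4×2798806985+64439010=11259666950
r20: T_20,1=1×1+0=1; T_20,2=2×262143+1=524287; T_20,3=3×193448101+262143=580606446; T_20,4=4×11259666950+193448101=45232115901
Read S(20,1) = 1, S(20,2) = 524287, S(20,3) = 580606446, S(20,4) = 45232115901.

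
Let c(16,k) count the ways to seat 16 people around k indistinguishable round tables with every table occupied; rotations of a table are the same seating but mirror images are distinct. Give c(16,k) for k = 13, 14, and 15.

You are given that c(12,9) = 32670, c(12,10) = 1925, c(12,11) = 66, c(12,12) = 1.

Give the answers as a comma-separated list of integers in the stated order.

218400, 6580, 120

[13] T[13,10]:12*1925+32670=55770 · T[13,11]:12*66+1925=2717 · T[13,12]:12*1+66=78 · T[13,13]:12*0+1=1
[14] T[14,11]:13*2717+55770=91091 · T[14,12]:13*78+2717=3731 · T[14,13]:13*1+78=91 · T[14,14]:13*0+1=1
[15] T[15,12]:14*3731+91091=143325 · T[15,13]:14*91+3731=5005 · T[15,14]:14*1+91=105 · T[15,15]:14*0+1=1
[16] T[16,13]:15*5005+143325=218400 · T[16,14]:15*105+5005=6580 · T[16,15]:15*1+105=120
Read c(16,13) = 218400, c(16,14) = 6580, c(16,15) = 120.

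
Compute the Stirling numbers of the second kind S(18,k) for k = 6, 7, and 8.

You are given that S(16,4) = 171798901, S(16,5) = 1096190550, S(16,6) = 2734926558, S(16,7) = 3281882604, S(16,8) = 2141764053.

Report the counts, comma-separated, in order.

110687251039, 197462483400, 189036065010

row 17: T[17][5]=5·1096190550+171798901=5652751651  T[17][6]=6·2734926558+1096190550=17505749898  T[17][7]=7·3281882604+2734926558=25708104786  T[17][8]=8·2141764053+3281882604=20415995028
row 18: T[18][6]=6·17505749898+5652751651=110687251039  T[18][7]=7·25708104786+17505749898=197462483400  T[18][8]=8·20415995028+25708104786=189036065010
Read S(18,6) = 110687251039, S(18,7) = 197462483400, S(18,8) = 189036065010.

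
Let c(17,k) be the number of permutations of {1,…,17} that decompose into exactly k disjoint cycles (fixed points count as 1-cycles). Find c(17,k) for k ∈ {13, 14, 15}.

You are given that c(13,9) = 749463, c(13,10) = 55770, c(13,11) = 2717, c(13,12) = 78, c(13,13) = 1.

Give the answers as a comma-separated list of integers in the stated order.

row 14: T[14][10]=13·55770+749463=1474473  T[14][11]=13·2717+55770=91091  T[14][12]=13·78+2717=3731  T[14][13]=13·1+78=91  T[14][14]=13·0+1=1
row 15: T[15][11]=14·91091+1474473=2749747  T[15][12]=14·3731+91091=143325  T[15][13]=14·91+3731=5005  T[15][14]=14·1+91=105  T[15][15]=14·0+1=1
row 16: T[16][12]=15·143325+2749747=4899622  T[16][13]=15·5005+143325=218400  T[16][14]=15·105+5005=6580  T[16][15]=15·1+105=120
row 17: T[17][13]=16·218400+4899622=8394022  T[17][14]=16·6580+218400=323680  T[17][15]=16·120+6580=8500
Read c(17,13) = 8394022, c(17,14) = 323680, c(17,15) = 8500.

8394022, 323680, 8500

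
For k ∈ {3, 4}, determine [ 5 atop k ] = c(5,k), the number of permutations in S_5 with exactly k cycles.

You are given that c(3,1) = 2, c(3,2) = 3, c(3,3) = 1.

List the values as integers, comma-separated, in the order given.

[4] T[4,2]:3*3+2=11 · T[4,3]:3*1+3=6 · T[4,4]:3*0+1=1
[5] T[5,3]:4*6+11=35 · T[5,4]:4*1+6=10
Read c(5,3) = 35, c(5,4) = 10.

35, 10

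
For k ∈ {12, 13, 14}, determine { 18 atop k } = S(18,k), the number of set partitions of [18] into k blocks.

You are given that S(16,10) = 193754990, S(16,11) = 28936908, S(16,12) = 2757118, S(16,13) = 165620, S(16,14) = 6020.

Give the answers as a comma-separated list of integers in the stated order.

1256328866, 125854638, 8408778

row 17: T[17][11]=11·28936908+193754990=512060978  T[17][12]=12·2757118+28936908=62022324  T[17][13]=13·165620+2757118=4910178  T[17][14]=14·6020+165620=249900
row 18: T[18][12]=12·62022324+512060978=1256328866  T[18][13]=13·4910178+62022324=125854638  T[18][14]=14·249900+4910178=8408778
Read S(18,12) = 1256328866, S(18,13) = 125854638, S(18,14) = 8408778.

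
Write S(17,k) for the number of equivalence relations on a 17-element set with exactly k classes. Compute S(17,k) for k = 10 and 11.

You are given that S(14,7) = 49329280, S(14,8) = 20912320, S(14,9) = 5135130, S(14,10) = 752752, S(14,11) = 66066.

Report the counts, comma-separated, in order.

2758334150, 512060978

row 15: T[15][8]=8·20912320+49329280=216627840  T[15][9]=9·5135130+20912320=67128490  T[15][10]=10·752752+5135130=12662650  T[15][11]=11·66066+752752=1479478
row 16: T[16][9]=9·67128490+216627840=820784250  T[16][10]=10·12662650+67128490=193754990  T[16][11]=11·1479478+12662650=28936908
row 17: T[17][10]=10·193754990+820784250=2758334150  T[17][11]=11·28936908+193754990=512060978
Read S(17,10) = 2758334150, S(17,11) = 512060978.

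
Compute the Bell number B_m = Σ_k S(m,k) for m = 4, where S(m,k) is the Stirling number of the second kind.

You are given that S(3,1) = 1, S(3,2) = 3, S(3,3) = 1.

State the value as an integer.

15

i=4: T(4,1)=0+1·1=1 | T(4,2)=1+2·3=7 | T(4,3)=3+3·1=6 | T(4,4)=1+4·0=1
B_4 = ΣS(4,k) = 1+7+6+1 = 15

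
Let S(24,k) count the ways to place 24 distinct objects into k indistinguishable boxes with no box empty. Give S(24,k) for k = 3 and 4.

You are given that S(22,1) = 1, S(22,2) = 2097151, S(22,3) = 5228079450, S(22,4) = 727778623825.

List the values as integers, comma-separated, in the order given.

47063200806, 11681056634501

[23] T[23,2]:2*2097151+1=4194303 · T[23,3]:3*5228079450+2097151=15686335501 · T[23,4]:4*727778623825+5228079450=2916342574750
[24] T[24,3]:3*15686335501+4194303=47063200806 · T[24,4]:4*2916342574750+15686335501=11681056634501
Read S(24,3) = 47063200806, S(24,4) = 11681056634501.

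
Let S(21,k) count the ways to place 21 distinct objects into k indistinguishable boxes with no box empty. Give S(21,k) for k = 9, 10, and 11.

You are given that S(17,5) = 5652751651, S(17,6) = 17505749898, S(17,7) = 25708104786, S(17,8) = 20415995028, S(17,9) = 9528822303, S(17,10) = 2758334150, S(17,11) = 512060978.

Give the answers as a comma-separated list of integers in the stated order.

123272476465204, 71187132291275, 26826851689001

[18] T[18,6]:6*17505749898+5652751651=110687251039 · T[18,7]:7*25708104786+17505749898=197462483400 · T[18,8]:8*20415995028+25708104786=189036065010 · T[18,9]:9*9528822303+20415995028=106175395755 · T[18,10]:10*2758334150+9528822303=37112163803 · T[18,11]:11*512060978+2758334150=8391004908
[19] T[19,7]:7*197462483400+110687251039=1492924634839 · T[19,8]:8*189036065010+197462483400=1709751003480 · T[19,9]:9*106175395755+189036065010=1144614626805 · T[19,10]:10*37112163803+106175395755=477297033785 · T[19,11]:11*8391004908+37112163803=129413217791
[20] T[20,8]:8*1709751003480+1492924634839=15170932662679 · T[20,9]:9*1144614626805+1709751003480=12011282644725 · T[20,10]:10*477297033785+1144614626805=5917584964655 · T[20,11]:11*129413217791+477297033785=1900842429486
[21] T[21,9]:9*12011282644725+15170932662679=123272476465204 · T[21,10]:10*5917584964655+12011282644725=71187132291275 · T[21,11]:11*1900842429486+5917584964655=26826851689001
Read S(21,9) = 123272476465204, S(21,10) = 71187132291275, S(21,11) = 26826851689001.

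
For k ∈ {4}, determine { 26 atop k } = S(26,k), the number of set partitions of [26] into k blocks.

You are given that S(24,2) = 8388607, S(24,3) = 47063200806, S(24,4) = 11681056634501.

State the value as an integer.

row 25: T[25][3]=3·47063200806+8388607=141197991025  T[25][4]=4·11681056634501+47063200806=46771289738810
row 26: T[26][4]=4·46771289738810+141197991025=187226356946265
Read S(26,4) = 187226356946265.

187226356946265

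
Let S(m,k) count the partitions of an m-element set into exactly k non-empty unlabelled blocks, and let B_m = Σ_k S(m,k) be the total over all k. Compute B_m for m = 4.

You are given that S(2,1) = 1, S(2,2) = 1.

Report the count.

row 3: T[3][1]=1·1+0=1  T[3][2]=2·1+1=3  T[3][3]=3·0+1=1
row 4: T[4][1]=1·1+0=1  T[4][2]=2·3+1=7  T[4][3]=3·1+3=6  T[4][4]=4·0+1=1
B_4 = ΣS(4,k) = 1+7+6+1 = 15

15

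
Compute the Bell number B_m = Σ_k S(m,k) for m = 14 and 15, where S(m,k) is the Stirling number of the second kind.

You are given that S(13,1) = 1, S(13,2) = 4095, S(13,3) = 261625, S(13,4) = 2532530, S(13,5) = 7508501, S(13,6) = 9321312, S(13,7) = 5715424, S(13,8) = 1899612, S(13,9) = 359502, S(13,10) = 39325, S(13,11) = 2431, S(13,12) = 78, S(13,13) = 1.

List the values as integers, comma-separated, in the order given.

r14: T_14,1=1×1+0=1; T_14,2=2×4095+1=8191; T_14,3=3×261625+4095=788970; T_14,4=4×2532530+261625=10391745; T_14,5=5×7508501+2532530=40075035; T_14,6=6×9321312+7508501=63436373; T_14,7=7×5715424+9321312=49329280; T_14,8=8×1899612+5715424=20912320; T_14,9=9×359502+1899612=5135130; T_14,10=10×39325+359502=752752; T_14,11=11×2431+39325=66066; T_14,12=12×78+2431=3367; T_14,13=13×1+78=91; T_14,14=14×0+1=1
r15: T_15,1=1×1+0=1; T_15,2=2×8191+1=16383; T_15,3=3×788970+8191=2375101; T_15,4=4×10391745+788970=42355950; T_15,5=5×40075035+10391745=210766920; T_15,6=6×63436373+40075035=420693273; T_15,7=7×49329280+63436373=408741333; T_15,8=8×20912320+49329280=216627840; T_15,9=9×5135130+20912320=67128490; T_15,10=10×752752+5135130=12662650; T_15,11=11×66066+752752=1479478; T_15,12=12×3367+66066=106470; T_15,13=13×91+3367=4550; T_15,14=14×1+91=105; T_15,15=15×0+1=1
B_14 = ΣS(14,k) = 1+8191+788970+10391745+40075035+63436373+49329280+20912320+5135130+752752+66066+3367+91+1 = 190899322
B_15 = ΣS(15,k) = 1+16383+2375101+42355950+210766920+420693273+408741333+216627840+67128490+12662650+1479478+106470+4550+105+1 = 1382958545

190899322, 1382958545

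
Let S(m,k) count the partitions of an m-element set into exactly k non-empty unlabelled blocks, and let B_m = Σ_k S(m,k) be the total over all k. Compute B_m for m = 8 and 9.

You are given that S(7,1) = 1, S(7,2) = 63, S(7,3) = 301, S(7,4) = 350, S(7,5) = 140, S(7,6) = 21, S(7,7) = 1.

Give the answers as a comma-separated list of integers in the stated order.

i=8: T(8,1)=0+1·1=1 | T(8,2)=1+2·63=127 | T(8,3)=63+3·301=966 | T(8,4)=301+4·350=1701 | T(8,5)=350+5·140=1050 | T(8,6)=140+6·21=266 | T(8,7)=21+7·1=28 | T(8,8)=1+8·0=1
i=9: T(9,1)=0+1·1=1 | T(9,2)=1+2·127=255 | T(9,3)=127+3·966=3025 | T(9,4)=966+4·1701=7770 | T(9,5)=1701+5·1050=6951 | T(9,6)=1050+6·266=2646 | T(9,7)=266+7·28=462 | T(9,8)=28+8·1=36 | T(9,9)=1+9·0=1
B_8 = ΣS(8,k) = 1+127+966+1701+1050+266+28+1 = 4140
B_9 = ΣS(9,k) = 1+255+3025+7770+6951+2646+462+36+1 = 21147

4140, 21147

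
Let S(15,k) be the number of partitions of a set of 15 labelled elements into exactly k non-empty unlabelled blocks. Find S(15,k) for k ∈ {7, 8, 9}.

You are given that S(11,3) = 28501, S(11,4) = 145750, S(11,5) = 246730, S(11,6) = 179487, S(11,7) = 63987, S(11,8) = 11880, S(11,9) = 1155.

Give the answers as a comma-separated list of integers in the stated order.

408741333, 216627840, 67128490

r12: T_12,4=4×145750+28501=611501; T_12,5=5×246730+145750=1379400; T_12,6=6×179487+246730=1323652; T_12,7=7×63987+179487=627396; T_12,8=8×11880+63987=159027; T_12,9=9×1155+11880=22275
r13: T_13,5=5×1379400+611501=7508501; T_13,6=6×1323652+1379400=9321312; T_13,7=7×627396+1323652=5715424; T_13,8=8×159027+627396=1899612; T_13,9=9×22275+159027=359502
r14: T_14,6=6×9321312+7508501=63436373; T_14,7=7×5715424+9321312=49329280; T_14,8=8×1899612+5715424=20912320; T_14,9=9×359502+1899612=5135130
r15: T_15,7=7×49329280+63436373=408741333; T_15,8=8×20912320+49329280=216627840; T_15,9=9×5135130+20912320=67128490
Read S(15,7) = 408741333, S(15,8) = 216627840, S(15,9) = 67128490.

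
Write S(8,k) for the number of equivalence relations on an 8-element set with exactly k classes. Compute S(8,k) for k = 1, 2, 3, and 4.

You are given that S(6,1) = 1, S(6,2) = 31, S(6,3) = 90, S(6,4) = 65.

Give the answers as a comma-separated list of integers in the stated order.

row 7: T[7][1]=1·1+0=1  T[7][2]=2·31+1=63  T[7][3]=3·90+31=301  T[7][4]=4·65+90=350
row 8: T[8][1]=1·1+0=1  T[8][2]=2·63+1=127  T[8][3]=3·301+63=966  T[8][4]=4·350+301=1701
Read S(8,1) = 1, S(8,2) = 127, S(8,3) = 966, S(8,4) = 1701.

1, 127, 966, 1701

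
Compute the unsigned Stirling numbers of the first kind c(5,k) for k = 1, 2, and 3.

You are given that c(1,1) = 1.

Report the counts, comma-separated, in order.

row 2: T[2][1]=1·1+0=1  T[2][2]=1·0+1=1
row 3: T[3][1]=2·1+0=2  T[3][2]=2·1+1=3  T[3][3]=2·0+1=1
row 4: T[4][1]=3·2+0=6  T[4][2]=3·3+2=11  T[4][3]=3·1+3=6
row 5: T[5][1]=4·6+0=24  T[5][2]=4·11+6=50  T[5][3]=4·6+11=35
Read c(5,1) = 24, c(5,2) = 50, c(5,3) = 35.

24, 50, 35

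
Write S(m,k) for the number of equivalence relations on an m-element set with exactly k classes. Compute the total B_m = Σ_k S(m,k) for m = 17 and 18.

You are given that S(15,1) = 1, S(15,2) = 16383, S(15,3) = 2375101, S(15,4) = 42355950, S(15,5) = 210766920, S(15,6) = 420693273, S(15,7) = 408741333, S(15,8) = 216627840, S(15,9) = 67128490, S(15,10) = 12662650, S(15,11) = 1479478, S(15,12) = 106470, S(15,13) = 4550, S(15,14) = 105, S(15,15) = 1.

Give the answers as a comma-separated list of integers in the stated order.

row 16: T[16][1]=1·1+0=1  T[16][2]=2·16383+1=32767  T[16][3]=3·2375101+16383=7141686  T[16][4]=4·42355950+2375101=171798901  T[16][5]=5·210766920+42355950=1096190550  T[16][6]=6·420693273+210766920=2734926558  T[16][7]=7·408741333+420693273=3281882604  T[16][8]=8·216627840+408741333=2141764053  T[16][9]=9·67128490+216627840=820784250  T[16][10]=10·12662650+67128490=193754990  T[16][11]=11·1479478+12662650=28936908  T[16][12]=12·106470+1479478=2757118  T[16][13]=13·4550+106470=165620  T[16][14]=14·105+4550=6020  T[16][15]=15·1+105=120  T[16][16]=16·0+1=1
row 17: T[17][1]=1·1+0=1  T[17][2]=2·32767+1=65535  T[17][3]=3·7141686+32767=21457825  T[17][4]=4·171798901+7141686=694337290  T[17][5]=5·1096190550+171798901=5652751651  T[17][6]=6·2734926558+1096190550=17505749898  T[17][7]=7·3281882604+2734926558=25708104786  T[17][8]=8·2141764053+3281882604=20415995028  T[17][9]=9·820784250+2141764053=9528822303  T[17][10]=10·193754990+820784250=2758334150  T[17][11]=11·28936908+193754990=512060978  T[17][12]=12·2757118+28936908=62022324  T[17][13]=13·165620+2757118=4910178  T[17][14]=14·6020+165620=249900  T[17][15]=15·120+6020=7820  T[17][16]=16·1+120=136  T[17][17]=17·0+1=1
row 18: T[18][1]=1·1+0=1  T[18][2]=2·65535+1=131071  T[18][3]=3·21457825+65535=64439010  T[18][4]=4·694337290+21457825=2798806985  T[18][5]=5·5652751651+694337290=28958095545  T[18][6]=6·17505749898+5652751651=110687251039  T[18][7]=7·25708104786+17505749898=197462483400  T[18][8]=8·20415995028+25708104786=189036065010  T[18][9]=9·9528822303+20415995028=106175395755  T[18][10]=10·2758334150+9528822303=37112163803  T[18][11]=11·512060978+2758334150=8391004908  T[18][12]=12·62022324+512060978=1256328866  T[18][13]=13·4910178+62022324=125854638  T[18][14]=14·249900+4910178=8408778  T[18][15]=15·7820+249900=367200  T[18][16]=16·136+7820=9996  T[18][17]=17·1+136=153  T[18][18]=18·0+1=1
B_17 = ΣS(17,k) = 1+65535+21457825+694337290+5652751651+17505749898+25708104786+20415995028+9528822303+2758334150+512060978+62022324+4910178+249900+7820+136+1 = 82864869804
B_18 = ΣS(18,k) = 1+131071+64439010+2798806985+28958095545+110687251039+197462483400+189036065010+106175395755+37112163803+8391004908+1256328866+125854638+8408778+367200+9996+153+1 = 682076806159

82864869804, 682076806159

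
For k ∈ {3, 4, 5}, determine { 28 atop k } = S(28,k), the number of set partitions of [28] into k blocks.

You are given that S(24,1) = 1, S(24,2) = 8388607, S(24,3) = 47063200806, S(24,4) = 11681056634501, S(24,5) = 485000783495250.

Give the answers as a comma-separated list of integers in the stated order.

3812664524766, 2998587019946701, 307440364830580800

row 25: T[25][1]=1·1+0=1  T[25][2]=2·8388607+1=16777215  T[25][3]=3·47063200806+8388607=141197991025  T[25][4]=4·11681056634501+47063200806=46771289738810  T[25][5]=5·485000783495250+11681056634501=2436684974110751
row 26: T[26][1]=1·1+0=1  T[26][2]=2·16777215+1=33554431  T[26][3]=3·141197991025+16777215=423610750290  T[26][4]=4·46771289738810+141197991025=187226356946265  T[26][5]=5·2436684974110751+46771289738810=12230196160292565
row 27: T[27][2]=2·33554431+1=67108863  T[27][3]=3·423610750290+33554431=1270865805301  T[27][4]=4·187226356946265+423610750290=749329038535350  T[27][5]=5·12230196160292565+187226356946265=61338207158409090
row 28: T[28][3]=3·1270865805301+67108863=3812664524766  T[28][4]=4·749329038535350+1270865805301=2998587019946701  T[28][5]=5·61338207158409090+749329038535350=307440364830580800
Read S(28,3) = 3812664524766, S(28,4) = 2998587019946701, S(28,5) = 307440364830580800.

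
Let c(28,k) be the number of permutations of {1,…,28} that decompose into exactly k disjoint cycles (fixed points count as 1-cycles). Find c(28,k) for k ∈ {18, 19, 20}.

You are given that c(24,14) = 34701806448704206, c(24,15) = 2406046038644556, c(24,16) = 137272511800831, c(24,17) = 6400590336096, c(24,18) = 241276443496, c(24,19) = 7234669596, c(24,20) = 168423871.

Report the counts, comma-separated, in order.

i=25: T(25,15)=34701806448704206+24·2406046038644556=92446911376173550 | T(25,16)=2406046038644556+24·137272511800831=5700586321864500 | T(25,17)=137272511800831+24·6400590336096=290886679867135 | T(25,18)=6400590336096+24·241276443496=12191224980000 | T(25,19)=241276443496+24·7234669596=414908513800 | T(25,20)=7234669596+24·168423871=11276842500
i=26: T(26,16)=92446911376173550+25·5700586321864500=234961569422786050 | T(26,17)=5700586321864500+25·290886679867135=12972753318542875 | T(26,18)=290886679867135+25·12191224980000=595667304367135 | T(26,19)=12191224980000+25·414908513800=22563937825000 | T(26,20)=414908513800+25·11276842500=696829576300
i=27: T(27,17)=234961569422786050+26·12972753318542875=572253155704900800 | T(27,18)=12972753318542875+26·595667304367135=28460103232088385 | T(27,19)=595667304367135+26·22563937825000=1182329687817135 | T(27,20)=22563937825000+26·696829576300=40681506808800
i=28: T(28,18)=572253155704900800+27·28460103232088385=1340675942971287195 | T(28,19)=28460103232088385+27·1182329687817135=60383004803151030 | T(28,20)=1182329687817135+27·40681506808800=2280730371654735
Read c(28,18) = 1340675942971287195, c(28,19) = 60383004803151030, c(28,20) = 2280730371654735.

1340675942971287195, 60383004803151030, 2280730371654735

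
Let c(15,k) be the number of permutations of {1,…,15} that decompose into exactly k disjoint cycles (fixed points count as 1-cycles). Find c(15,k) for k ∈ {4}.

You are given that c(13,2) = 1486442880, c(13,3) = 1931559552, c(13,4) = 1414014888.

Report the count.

[14] T[14,3]:13*1931559552+1486442880=26596717056 · T[14,4]:13*1414014888+1931559552=20313753096
[15] T[15,4]:14*20313753096+26596717056=310989260400
Read c(15,4) = 310989260400.

310989260400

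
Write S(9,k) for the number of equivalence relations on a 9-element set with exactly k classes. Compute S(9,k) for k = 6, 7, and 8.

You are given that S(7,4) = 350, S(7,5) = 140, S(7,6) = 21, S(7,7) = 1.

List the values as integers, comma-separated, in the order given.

2646, 462, 36

[8] T[8,5]:5*140+350=1050 · T[8,6]:6*21+140=266 · T[8,7]:7*1+21=28 · T[8,8]:8*0+1=1
[9] T[9,6]:6*266+1050=2646 · T[9,7]:7*28+266=462 · T[9,8]:8*1+28=36
Read S(9,6) = 2646, S(9,7) = 462, S(9,8) = 36.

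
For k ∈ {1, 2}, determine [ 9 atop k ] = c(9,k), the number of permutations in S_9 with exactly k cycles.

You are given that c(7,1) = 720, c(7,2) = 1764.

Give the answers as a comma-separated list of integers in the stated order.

40320, 109584

i=8: T(8,1)=0+7·720=5040 | T(8,2)=720+7·1764=13068
i=9: T(9,1)=0+8·5040=40320 | T(9,2)=5040+8·13068=109584
Read c(9,1) = 40320, c(9,2) = 109584.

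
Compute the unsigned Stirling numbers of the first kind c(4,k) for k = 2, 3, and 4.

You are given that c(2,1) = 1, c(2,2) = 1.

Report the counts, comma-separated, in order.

11, 6, 1

[3] T[3,1]:2*1+0=2 · T[3,2]:2*1+1=3 · T[3,3]:2*0+1=1
[4] T[4,2]:3*3+2=11 · T[4,3]:3*1+3=6 · T[4,4]:3*0+1=1
Read c(4,2) = 11, c(4,3) = 6, c(4,4) = 1.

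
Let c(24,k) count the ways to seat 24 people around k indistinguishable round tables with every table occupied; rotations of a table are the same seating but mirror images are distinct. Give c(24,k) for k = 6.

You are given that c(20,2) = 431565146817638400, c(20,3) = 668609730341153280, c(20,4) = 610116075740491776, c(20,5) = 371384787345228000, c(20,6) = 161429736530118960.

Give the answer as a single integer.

row 21: T[21][3]=20·668609730341153280+431565146817638400=13803759753640704000  T[21][4]=20·610116075740491776+668609730341153280=12870931245150988800  T[21][5]=20·371384787345228000+610116075740491776=8037811822645051776  T[21][6]=20·161429736530118960+371384787345228000=3599979517947607200
row 22: T[22][4]=21·12870931245150988800+13803759753640704000=284093315901811468800  T[22][5]=21·8037811822645051776+12870931245150988800=181664979520697076096  T[22][6]=21·3599979517947607200+8037811822645051776=83637381699544802976
row 23: T[23][5]=22·181664979520697076096+284093315901811468800=4280722865357147142912  T[23][6]=22·83637381699544802976+181664979520697076096=2021687376910682741568
row 24: T[24][6]=23·2021687376910682741568+4280722865357147142912=50779532534302850198976
Read c(24,6) = 50779532534302850198976.

50779532534302850198976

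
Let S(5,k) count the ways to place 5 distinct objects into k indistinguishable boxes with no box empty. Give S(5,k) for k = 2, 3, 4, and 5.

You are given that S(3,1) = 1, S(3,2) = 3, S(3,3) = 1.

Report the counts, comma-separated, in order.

r4: T_4,1=1×1+0=1; T_4,2=2×3+1=7; T_4,3=3×1+3=6; T_4,4=4×0+1=1
r5: T_5,2=2×7+1=15; T_5,3=3×6+7=25; T_5,4=4×1+6=10; T_5,5=5×0+1=1
Read S(5,2) = 15, S(5,3) = 25, S(5,4) = 10, S(5,5) = 1.

15, 25, 10, 1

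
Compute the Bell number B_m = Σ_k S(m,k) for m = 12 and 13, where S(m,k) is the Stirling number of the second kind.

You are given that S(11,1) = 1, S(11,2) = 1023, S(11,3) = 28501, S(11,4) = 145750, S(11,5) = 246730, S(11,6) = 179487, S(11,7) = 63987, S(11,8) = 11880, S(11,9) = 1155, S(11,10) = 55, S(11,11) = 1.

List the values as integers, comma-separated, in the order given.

i=12: T(12,1)=0+1·1=1 | T(12,2)=1+2·1023=2047 | T(12,3)=1023+3·28501=86526 | T(12,4)=28501+4·145750=611501 | T(12,5)=145750+5·246730=1379400 | T(12,6)=246730+6·179487=1323652 | T(12,7)=179487+7·63987=627396 | T(12,8)=63987+8·11880=159027 | T(12,9)=11880+9·1155=22275 | T(12,10)=1155+10·55=1705 | T(12,11)=55+11·1=66 | T(12,12)=1+12·0=1
i=13: T(13,1)=0+1·1=1 | T(13,2)=1+2·2047=4095 | T(13,3)=2047+3·86526=261625 | T(13,4)=86526+4·611501=2532530 | T(13,5)=611501+5·1379400=7508501 | T(13,6)=1379400+6·1323652=9321312 | T(13,7)=1323652+7·627396=5715424 | T(13,8)=627396+8·159027=1899612 | T(13,9)=159027+9·22275=359502 | T(13,10)=22275+10·1705=39325 | T(13,11)=1705+11·66=2431 | T(13,12)=66+12·1=78 | T(13,13)=1+13·0=1
B_12 = ΣS(12,k) = 1+2047+86526+611501+1379400+1323652+627396+159027+22275+1705+66+1 = 4213597
B_13 = ΣS(13,k) = 1+4095+261625+2532530+7508501+9321312+5715424+1899612+359502+39325+2431+78+1 = 27644437

4213597, 27644437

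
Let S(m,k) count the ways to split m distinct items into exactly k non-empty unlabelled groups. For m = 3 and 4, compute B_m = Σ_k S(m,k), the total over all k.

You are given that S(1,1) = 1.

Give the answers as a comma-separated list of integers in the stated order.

5, 15

[2] T[2,1]:1*1+0=1 · T[2,2]:2*0+1=1
[3] T[3,1]:1*1+0=1 · T[3,2]:2*1+1=3 · T[3,3]:3*0+1=1
[4] T[4,1]:1*1+0=1 · T[4,2]:2*3+1=7 · T[4,3]:3*1+3=6 · T[4,4]:4*0+1=1
B_3 = ΣS(3,k) = 1+3+1 = 5
B_4 = ΣS(4,k) = 1+7+6+1 = 15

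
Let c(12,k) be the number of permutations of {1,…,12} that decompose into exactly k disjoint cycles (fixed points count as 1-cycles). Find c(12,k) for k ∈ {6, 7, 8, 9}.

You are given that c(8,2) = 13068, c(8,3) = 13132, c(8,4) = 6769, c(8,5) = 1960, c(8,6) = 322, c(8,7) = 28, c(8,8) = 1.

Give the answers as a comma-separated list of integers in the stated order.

@9  (9,3):13132·8+13068→118124, (9,4):6769·8+13132→67284, (9,5):1960·8+6769→22449, (9,6):322·8+1960→4536, (9,7):28·8+322→546, (9,8):1·8+28→36, (9,9):0·8+1→1
@10  (10,4):67284·9+118124→723680, (10,5):22449·9+67284→269325, (10,6):4536·9+22449→63273, (10,7):546·9+4536→9450, (10,8):36·9+546→870, (10,9):1·9+36→45
@11  (11,5):269325·10+723680→3416930, (11,6):63273·10+269325→902055, (11,7):9450·10+63273→157773, (11,8):870·10+9450→18150, (11,9):45·10+870→1320
@12  (12,6):902055·11+3416930→13339535, (12,7):157773·11+902055→2637558, (12,8):18150·11+157773→357423, (12,9):1320·11+18150→32670
Read c(12,6) = 13339535, c(12,7) = 2637558, c(12,8) = 357423, c(12,9) = 32670.

13339535, 2637558, 357423, 32670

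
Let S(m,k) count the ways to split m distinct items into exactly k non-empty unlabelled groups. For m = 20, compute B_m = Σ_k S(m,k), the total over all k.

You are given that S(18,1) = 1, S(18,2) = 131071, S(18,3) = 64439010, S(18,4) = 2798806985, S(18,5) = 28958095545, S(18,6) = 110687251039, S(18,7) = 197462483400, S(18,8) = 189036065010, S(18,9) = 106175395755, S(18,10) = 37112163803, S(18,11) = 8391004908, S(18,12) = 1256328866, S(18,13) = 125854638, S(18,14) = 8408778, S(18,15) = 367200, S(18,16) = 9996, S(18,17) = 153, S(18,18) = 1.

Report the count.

51724158235372

i=19: T(19,1)=0+1·1=1 | T(19,2)=1+2·131071=262143 | T(19,3)=131071+3·64439010=193448101 | T(19,4)=64439010+4·2798806985=11259666950 | T(19,5)=2798806985+5·28958095545=147589284710 | T(19,6)=28958095545+6·110687251039=693081601779 | T(19,7)=110687251039+7·197462483400=1492924634839 | T(19,8)=197462483400+8·189036065010=1709751003480 | T(19,9)=189036065010+9·106175395755=1144614626805 | T(19,10)=106175395755+10·37112163803=477297033785 | T(19,11)=37112163803+11·8391004908=129413217791 | T(19,12)=8391004908+12·1256328866=23466951300 | T(19,13)=1256328866+13·125854638=2892439160 | T(19,14)=125854638+14·8408778=243577530 | T(19,15)=8408778+15·367200=13916778 | T(19,16)=367200+16·9996=527136 | T(19,17)=9996+17·153=12597 | T(19,18)=153+18·1=171 | T(19,19)=1+19·0=1
i=20: T(20,1)=0+1·1=1 | T(20,2)=1+2·262143=524287 | T(20,3)=262143+3·193448101=580606446 | T(20,4)=193448101+4·11259666950=45232115901 | T(20,5)=11259666950+5·147589284710=749206090500 | T(20,6)=147589284710+6·693081601779=4306078895384 | T(20,7)=693081601779+7·1492924634839=11143554045652 | T(20,8)=1492924634839+8·1709751003480=15170932662679 | T(20,9)=1709751003480+9·1144614626805=12011282644725 | T(20,10)=1144614626805+10·477297033785=5917584964655 | T(20,11)=477297033785+11·129413217791=1900842429486 | T(20,12)=129413217791+12·23466951300=411016633391 | T(20,13)=23466951300+13·2892439160=61068660380 | T(20,14)=2892439160+14·243577530=6302524580 | T(20,15)=243577530+15·13916778=452329200 | T(20,16)=13916778+16·527136=22350954 | T(20,17)=527136+17·12597=741285 | T(20,18)=12597+18·171=15675 | T(20,19)=171+19·1=190 | T(20,20)=1+20·0=1
B_20 = ΣS(20,k) = 1+524287+580606446+45232115901+749206090500+4306078895384+11143554045652+15170932662679+12011282644725+5917584964655+1900842429486+411016633391+61068660380+6302524580+452329200+22350954+741285+15675+190+1 = 51724158235372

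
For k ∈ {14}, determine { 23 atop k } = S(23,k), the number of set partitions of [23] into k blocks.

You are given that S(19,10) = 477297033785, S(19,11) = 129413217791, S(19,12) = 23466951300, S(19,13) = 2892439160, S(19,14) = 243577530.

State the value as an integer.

68629175807115

r20: T_20,11=11×129413217791+477297033785=1900842429486; T_20,12=12×23466951300+129413217791=411016633391; T_20,13=13×2892439160+23466951300=61068660380; T_20,14=14×243577530+2892439160=6302524580
r21: T_21,12=12×411016633391+1900842429486=6833042030178; T_21,13=13×61068660380+411016633391=1204909218331; T_21,14=14×6302524580+61068660380=149304004500
r22: T_22,13=13×1204909218331+6833042030178=22496861868481; T_22,14=14×149304004500+1204909218331=3295165281331
r23: T_23,14=14×3295165281331+22496861868481=68629175807115
Read S(23,14) = 68629175807115.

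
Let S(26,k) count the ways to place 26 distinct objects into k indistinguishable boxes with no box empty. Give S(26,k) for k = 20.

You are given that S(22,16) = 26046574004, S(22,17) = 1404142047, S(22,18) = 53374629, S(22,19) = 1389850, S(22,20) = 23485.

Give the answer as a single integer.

290622864675

row 23: T[23][17]=17·1404142047+26046574004=49916988803  T[23][18]=18·53374629+1404142047=2364885369  T[23][19]=19·1389850+53374629=79781779  T[23][20]=20·23485+1389850=1859550
row 24: T[24][18]=18·2364885369+49916988803=92484925445  T[24][19]=19·79781779+2364885369=3880739170  T[24][20]=20·1859550+79781779=116972779
row 25: T[25][19]=19·3880739170+92484925445=166218969675  T[25][20]=20·116972779+3880739170=6220194750
row 26: T[26][20]=20·6220194750+166218969675=290622864675
Read S(26,20) = 290622864675.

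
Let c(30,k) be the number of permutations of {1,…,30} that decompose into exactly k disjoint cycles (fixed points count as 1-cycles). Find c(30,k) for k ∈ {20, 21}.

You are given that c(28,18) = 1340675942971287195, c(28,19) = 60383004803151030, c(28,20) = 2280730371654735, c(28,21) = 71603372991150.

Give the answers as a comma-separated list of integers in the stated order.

6634460278534540725, 248526574856284725

[29] T[29,19]:28*60383004803151030+1340675942971287195=3031400077459516035 · T[29,20]:28*2280730371654735+60383004803151030=124243455209483610 · T[29,21]:28*71603372991150+2280730371654735=4285624815406935
[30] T[30,20]:29*124243455209483610+3031400077459516035=6634460278534540725 · T[30,21]:29*4285624815406935+124243455209483610=248526574856284725
Read c(30,20) = 6634460278534540725, c(30,21) = 248526574856284725.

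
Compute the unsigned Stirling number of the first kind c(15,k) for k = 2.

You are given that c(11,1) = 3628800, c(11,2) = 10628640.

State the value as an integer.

[12] T[12,1]:11*3628800+0=39916800 · T[12,2]:11*10628640+3628800=120543840
[13] T[13,1]:12*39916800+0=479001600 · T[13,2]:12*120543840+39916800=1486442880
[14] T[14,1]:13*479001600+0=6227020800 · T[14,2]:13*1486442880+479001600=19802759040
[15] T[15,2]:14*19802759040+6227020800=283465647360
Read c(15,2) = 283465647360.

283465647360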